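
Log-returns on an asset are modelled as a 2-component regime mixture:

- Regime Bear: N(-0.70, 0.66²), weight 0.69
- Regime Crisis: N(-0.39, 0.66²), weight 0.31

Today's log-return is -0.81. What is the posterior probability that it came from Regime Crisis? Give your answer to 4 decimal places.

0.2712

Apply Bayes' rule: the posterior for each component is proportional to its prior times its likelihood at x.
Normal densities:
  f_Bear = 0.596121
  f_Crisis = 0.493663
Prior × likelihood for each component:
  π_Bear·f_Bear = 0.69 × 0.596121 = 0.411323
  π_Crisis·f_Crisis = 0.31 × 0.493663 = 0.153035
Marginal: 0.411323 + 0.153035 = 0.564359
So the posterior for Regime Crisis is 0.153035 / 0.564359 ≈ 0.2712.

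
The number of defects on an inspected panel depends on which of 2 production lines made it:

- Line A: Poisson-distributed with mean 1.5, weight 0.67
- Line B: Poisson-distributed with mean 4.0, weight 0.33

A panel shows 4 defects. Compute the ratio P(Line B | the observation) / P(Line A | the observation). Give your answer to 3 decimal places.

Since P(k|x) ∝ P(Z=k) f_k(x), the posterior odds are P(Z=i) f_i(x) / (P(Z=j) f_j(x)).
Poisson probabilities:
  L_A = e^(−1.5)·1.5^4/4! = 0.0470665
  L_B = e^(−4.0)·4.0^4/4! = 0.195367
0.064471 / 0.0315346 ≈ 2.044

2.044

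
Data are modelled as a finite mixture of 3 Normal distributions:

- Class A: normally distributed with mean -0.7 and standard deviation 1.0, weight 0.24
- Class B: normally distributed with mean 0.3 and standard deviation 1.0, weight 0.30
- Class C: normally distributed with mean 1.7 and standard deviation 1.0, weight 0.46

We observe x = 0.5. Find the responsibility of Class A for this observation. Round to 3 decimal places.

0.184

By Bayes' theorem, P(k | x) = w_k f_k(x) / Σ_j w_j f_j(x).
Component likelihoods at x = 0.5:
  f_A = (1/(1.0·√(2π)))·exp(−(0.5−-0.7)²/(2·1.0²)) = 0.398942·exp(-0.72000) = 0.194186
  f_B = (1/(1.0·√(2π)))·exp(−(0.5−0.3)²/(2·1.0²)) = 0.398942·exp(-0.02000) = 0.391043
  f_C = (1/(1.0·√(2π)))·exp(−(0.5−1.7)²/(2·1.0²)) = 0.398942·exp(-0.72000) = 0.194186
Multiply by the mixture weights:
  w_A·f_A = 0.24 × 0.194186 = 0.0466047
  w_B·f_B = 0.30 × 0.391043 = 0.117313
  w_C·f_C = 0.46 × 0.194186 = 0.0893256
Evidence: 0.0466047 + 0.117313 + 0.0893256 = 0.253243
Responsibility of Class A: 0.0466047 / 0.253243 ≈ 0.184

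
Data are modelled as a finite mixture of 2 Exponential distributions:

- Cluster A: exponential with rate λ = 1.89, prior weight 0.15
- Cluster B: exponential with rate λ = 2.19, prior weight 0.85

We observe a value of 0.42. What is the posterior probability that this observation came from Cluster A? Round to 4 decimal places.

0.1473

The responsibility of component k is π_k f_k(x) divided by Σ_j π_j f_j(x).
Component likelihoods at x = 0.42:
  f_A = 1.89·e^(−1.89·0.42) = 1.89·e^(−0.7938) = 0.854513
  f_B = 2.19·e^(−2.19·0.42) = 2.19·e^(−0.9198) = 0.872931
Weight by the priors:
  π_A·f_A = 0.15 × 0.854513 = 0.128177
  π_B·f_B = 0.85 × 0.872931 = 0.741992
Normaliser: 0.128177 + 0.741992 = 0.870169
P(Cluster A | 0.42) ≈ 0.1473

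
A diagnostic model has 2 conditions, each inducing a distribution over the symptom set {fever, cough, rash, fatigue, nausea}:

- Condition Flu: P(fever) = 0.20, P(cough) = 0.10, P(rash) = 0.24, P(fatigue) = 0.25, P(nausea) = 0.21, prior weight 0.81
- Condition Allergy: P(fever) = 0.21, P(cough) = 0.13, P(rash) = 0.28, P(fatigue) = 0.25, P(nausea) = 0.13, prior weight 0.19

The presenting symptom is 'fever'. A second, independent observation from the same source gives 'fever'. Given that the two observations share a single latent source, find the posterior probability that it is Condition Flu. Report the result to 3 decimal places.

0.795

Apply Bayes' rule: the posterior for each component is proportional to its prior times its likelihood at x.
Since both observations come from the same component, the likelihood for component k is f_k(x₁)·f_k(x₂).
  p_Flu = [P(fever | comp) = 0.20] × [0.2] = 0.04
  p_Allergy = [P(fever | comp) = 0.21] × [0.21] = 0.0441
Weight by the priors:
  P(Z=Flu)·p_Flu = 0.81 × 0.04 = 0.0324
  P(Z=Allergy)·p_Allergy = 0.19 × 0.0441 = 0.008379
Evidence: 0.0324 + 0.008379 = 0.040779
P(Condition Flu | x) ≈ 0.795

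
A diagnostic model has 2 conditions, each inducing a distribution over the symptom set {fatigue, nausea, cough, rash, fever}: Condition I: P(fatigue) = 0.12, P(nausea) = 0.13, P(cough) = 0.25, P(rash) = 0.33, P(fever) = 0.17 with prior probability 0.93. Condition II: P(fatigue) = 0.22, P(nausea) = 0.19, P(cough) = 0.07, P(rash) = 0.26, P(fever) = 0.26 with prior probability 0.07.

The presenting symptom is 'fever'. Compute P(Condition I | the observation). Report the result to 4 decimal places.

Posterior ∝ prior × likelihood, so P(k | x) ∝ P(Z=k) f_k(x); normalise over all components.
Categorical probabilities:
  p_I = P(fever | comp) = 0.17
  p_II = P(fever | comp) = 0.26
Unnormalised posteriors:
  P(Z=I)·p_I = 0.93 × 0.17 = 0.1581
  P(Z=II)·p_II = 0.07 × 0.26 = 0.0182
Marginal: 0.1581 + 0.0182 = 0.1763
Responsibility of Condition I: 0.1581 / 0.1763 ≈ 0.8968

0.8968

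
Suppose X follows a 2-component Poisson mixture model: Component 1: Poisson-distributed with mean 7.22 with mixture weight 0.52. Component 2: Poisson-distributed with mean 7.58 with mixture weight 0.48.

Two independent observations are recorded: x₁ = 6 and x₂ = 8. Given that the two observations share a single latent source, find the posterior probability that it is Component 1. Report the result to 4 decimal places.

0.5297

The responsibility of component k is π_k f_k(x) divided by Σ_j π_j f_j(x).
Since both observations come from the same component, the likelihood for component k is f_k(x₁)·f_k(x₂).
  L_1 = [0.143974] × [0.13402] = 0.0192955
  L_2 = [0.134503] × [0.138001] = 0.0185614
Multiply by the mixture weights:
  π_1·L_1 = 0.52 × 0.0192955 = 0.0100336
  π_2·L_2 = 0.48 × 0.0185614 = 0.00890949
Sum: 0.0100336 + 0.00890949 = 0.0189431
P(Component 1 | data) ≈ 0.5297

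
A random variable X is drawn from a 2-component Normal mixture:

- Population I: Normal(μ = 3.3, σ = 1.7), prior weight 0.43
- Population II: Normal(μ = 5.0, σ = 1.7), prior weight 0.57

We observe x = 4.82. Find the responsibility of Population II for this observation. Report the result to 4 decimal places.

0.6628

The responsibility of component k is π_k f_k(x) divided by Σ_j π_j f_j(x).
Component likelihoods at x = 4.82:
  L_I = (1/(1.7·√(2π)))·exp(−(4.82−3.3)²/(2·1.7²)) = 0.234672·exp(-0.39972) = 0.157349
  L_II = (1/(1.7·√(2π)))·exp(−(4.82−5.0)²/(2·1.7²)) = 0.234672·exp(-0.00561) = 0.23336
Prior × likelihood for each component:
  π_I·L_I = 0.43 × 0.157349 = 0.06766
  π_II·L_II = 0.57 × 0.23336 = 0.133015
Marginal: 0.06766 + 0.133015 = 0.200675
Responsibility of Population II: 0.133015 / 0.200675 ≈ 0.6628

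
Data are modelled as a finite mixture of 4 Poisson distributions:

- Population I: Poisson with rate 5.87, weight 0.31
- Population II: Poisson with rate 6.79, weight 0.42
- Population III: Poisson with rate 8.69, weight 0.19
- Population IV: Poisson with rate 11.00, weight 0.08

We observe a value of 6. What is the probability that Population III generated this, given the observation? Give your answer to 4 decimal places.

By Bayes' theorem, P(k | x) = P(Z=k) f_k(x) / Σ_j P(Z=j) f_j(x).
Evaluate each component's likelihood at the observed value:
  L_I = 0.160394
  L_II = 0.153118
  L_III = 0.100639
  L_IV = 0.0410946
Prior × likelihood for each component:
  P(Z=I)·L_I = 0.31 × 0.160394 = 0.0497221
  P(Z=II)·L_II = 0.42 × 0.153118 = 0.0643096
  P(Z=III)·L_III = 0.19 × 0.100639 = 0.0191214
  P(Z=IV)·L_IV = 0.08 × 0.0410946 = 0.00328756
Denominator: 0.0497221 + 0.0643096 + 0.0191214 + 0.00328756 = 0.136441
P(Population III | the observation) = 0.0191214 / 0.136441 ≈ 0.1401

0.1401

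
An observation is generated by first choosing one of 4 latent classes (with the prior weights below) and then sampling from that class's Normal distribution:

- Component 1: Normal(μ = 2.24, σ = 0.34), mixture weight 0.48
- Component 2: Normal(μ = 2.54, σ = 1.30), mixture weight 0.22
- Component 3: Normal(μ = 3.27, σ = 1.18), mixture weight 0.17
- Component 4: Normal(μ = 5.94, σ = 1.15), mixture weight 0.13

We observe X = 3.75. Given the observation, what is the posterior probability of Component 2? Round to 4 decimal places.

0.4206

The responsibility of component k is π_k f_k(x) divided by Σ_j π_j f_j(x).
Component likelihoods at x = 3.75:
  p_1 = (1/(0.34·√(2π)))·exp(−(3.75−2.24)²/(2·0.34²)) = 1.173360·exp(-9.86202) = 6.11517e-05
  p_2 = (1/(1.30·√(2π)))·exp(−(3.75−2.54)²/(2·1.30²)) = 0.306879·exp(-0.43317) = 0.198996
  p_3 = (1/(1.18·√(2π)))·exp(−(3.75−3.27)²/(2·1.18²)) = 0.338087·exp(-0.08273) = 0.311241
  p_4 = (1/(1.15·√(2π)))·exp(−(3.75−5.94)²/(2·1.15²)) = 0.346906·exp(-1.81327) = 0.0565873
Multiply by the mixture weights:
  π_1·p_1 = 0.48 × 6.11517e-05 = 2.93528e-05
  π_2·p_2 = 0.22 × 0.198996 = 0.0437792
  π_3·p_3 = 0.17 × 0.311241 = 0.052911
  π_4·p_4 = 0.13 × 0.0565873 = 0.00735635
Normaliser: 2.93528e-05 + 0.0437792 + 0.052911 + 0.00735635 = 0.104076
P(Component 2 | the observation) ≈ 0.4206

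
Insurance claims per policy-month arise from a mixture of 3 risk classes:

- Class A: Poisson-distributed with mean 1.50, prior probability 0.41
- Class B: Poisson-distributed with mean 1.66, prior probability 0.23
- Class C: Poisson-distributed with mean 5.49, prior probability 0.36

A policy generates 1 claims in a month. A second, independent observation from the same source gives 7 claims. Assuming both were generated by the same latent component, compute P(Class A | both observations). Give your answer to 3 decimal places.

The responsibility of component k is π_k f_k(x) divided by Σ_j π_j f_j(x).
Since both observations come from the same component, the likelihood for component k is f_k(x₁)·f_k(x₂).
  f_A = [0.334695] × [0.000756426] = 0.000253172
  f_B = [0.315631] × [0.00131038] = 0.000413596
  f_C = [0.0226619] × [0.123112] = 0.00278994
Prior × likelihood for each component:
  π_A·f_A = 0.41 × 0.000253172 = 0.000103801
  π_B·f_B = 0.23 × 0.000413596 = 9.51271e-05
  π_C·f_C = 0.36 × 0.00278994 = 0.00100438
Sum: 0.000103801 + 9.51271e-05 + 0.00100438 = 0.00120331
Responsibility of Class A: 0.000103801 / 0.00120331 ≈ 0.086

0.086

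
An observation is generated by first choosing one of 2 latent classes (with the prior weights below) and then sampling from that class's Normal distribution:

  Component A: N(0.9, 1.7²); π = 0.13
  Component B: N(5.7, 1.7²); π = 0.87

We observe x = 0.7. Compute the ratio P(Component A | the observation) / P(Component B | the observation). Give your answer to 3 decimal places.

11.216

The posterior odds equal the prior odds times the likelihood ratio: (P(Z=i)/P(Z=j))·(f_i(x)/f_j(x)).
Component likelihoods at x = 0.7:
  p_A = 0.233054
  p_B = 0.00310474
Odds = (0.13/0.87) × (0.233054/0.00310474) = 0.149425 × 75.0639 ≈ 11.216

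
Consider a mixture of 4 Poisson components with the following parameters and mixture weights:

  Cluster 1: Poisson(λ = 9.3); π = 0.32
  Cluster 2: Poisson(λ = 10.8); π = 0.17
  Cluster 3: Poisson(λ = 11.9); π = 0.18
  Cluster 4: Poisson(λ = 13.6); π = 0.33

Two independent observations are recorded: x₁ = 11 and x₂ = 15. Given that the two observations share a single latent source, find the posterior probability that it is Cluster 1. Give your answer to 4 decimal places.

0.1267

The responsibility of component k is w_k f_k(x) divided by Σ_j w_j f_j(x).
Since both observations come from the same component, the likelihood for component k is f_k(x₁)·f_k(x₂).
  f_1 = [0.10309] × [0.02354] = 0.00242674
  f_2 = [0.119159] × [0.0494853] = 0.0058966
  f_3 = [0.115281] × [0.0705668] = 0.00813499
  f_4 = [0.0914887] × [0.0955386] = 0.0087407
Weight by the priors:
  w_1·f_1 = 0.32 × 0.00242674 = 0.000776558
  w_2·f_2 = 0.17 × 0.0058966 = 0.00100242
  w_3·f_3 = 0.18 × 0.00813499 = 0.0014643
  w_4·f_4 = 0.33 × 0.0087407 = 0.00288443
Evidence: 0.000776558 + 0.00100242 + 0.0014643 + 0.00288443 = 0.00612771
P(Cluster 1 | x₁,x₂) ≈ 0.1267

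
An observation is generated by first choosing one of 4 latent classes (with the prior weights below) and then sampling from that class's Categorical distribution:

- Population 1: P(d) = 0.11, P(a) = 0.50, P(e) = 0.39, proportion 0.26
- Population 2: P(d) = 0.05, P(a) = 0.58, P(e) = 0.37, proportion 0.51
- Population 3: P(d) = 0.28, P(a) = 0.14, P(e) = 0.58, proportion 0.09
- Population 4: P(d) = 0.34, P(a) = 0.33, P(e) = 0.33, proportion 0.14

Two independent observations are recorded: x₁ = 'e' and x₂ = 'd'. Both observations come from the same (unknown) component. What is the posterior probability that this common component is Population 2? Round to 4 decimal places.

0.1853

By Bayes' theorem, P(k | x) = π_k f_k(x) / Σ_j π_j f_j(x).
Since both observations come from the same component, the likelihood for component k is f_k(x₁)·f_k(x₂).
  p_1 = [0.39] × [0.11] = 0.0429
  p_2 = [0.37] × [0.05] = 0.0185
  p_3 = [0.58] × [0.28] = 0.1624
  p_4 = [0.33] × [0.34] = 0.1122
Weight by the priors:
  π_1·p_1 = 0.26 × 0.0429 = 0.011154
  π_2·p_2 = 0.51 × 0.0185 = 0.009435
  π_3·p_3 = 0.09 × 0.1624 = 0.014616
  π_4·p_4 = 0.14 × 0.1122 = 0.015708
Normaliser: 0.011154 + 0.009435 + 0.014616 + 0.015708 = 0.050913
Responsibility of Population 2: 0.009435 / 0.050913 ≈ 0.1853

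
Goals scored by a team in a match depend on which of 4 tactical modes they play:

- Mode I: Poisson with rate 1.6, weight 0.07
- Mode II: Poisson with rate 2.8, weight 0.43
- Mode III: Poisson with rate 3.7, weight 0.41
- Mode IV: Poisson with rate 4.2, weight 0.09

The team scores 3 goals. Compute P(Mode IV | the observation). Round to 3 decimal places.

P(component k | x) = P(Z=k)·f_k(x) / marginal(x), where marginal(x) = Σ_j P(Z=j)·f_j(x).
Component likelihoods at x = 3 goals:
  p_I = e^(−1.6)·1.6^3/3! = 0.137828
  p_II = e^(−2.8)·2.8^3/3! = 0.222484
  p_III = e^(−3.7)·3.7^3/3! = 0.20872
  p_IV = e^(−4.2)·4.2^3/3! = 0.185165
Unnormalised posteriors:
  P(Z=I)·p_I = 0.07 × 0.137828 = 0.00964796
  P(Z=II)·p_II = 0.43 × 0.222484 = 0.095668
  P(Z=III)·p_III = 0.41 × 0.20872 = 0.0855753
  P(Z=IV)·p_IV = 0.09 × 0.185165 = 0.0166649
Evidence: 0.00964796 + 0.095668 + 0.0855753 + 0.0166649 = 0.207556
P(Mode IV | data) ≈ 0.080

0.080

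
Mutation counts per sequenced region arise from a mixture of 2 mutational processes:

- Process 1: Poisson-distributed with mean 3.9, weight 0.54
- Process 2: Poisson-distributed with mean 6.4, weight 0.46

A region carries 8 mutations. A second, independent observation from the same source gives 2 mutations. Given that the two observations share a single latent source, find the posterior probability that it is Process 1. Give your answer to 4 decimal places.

The responsibility of component k is π_k f_k(x) divided by Σ_j π_j f_j(x).
Since both observations come from the same component, the likelihood for component k is f_k(x₁)·f_k(x₂).
  p_1 = [0.0268688] × [0.15394] = 0.00413617
  p_2 = [0.115994] × [0.0340287] = 0.00394712
Weight by the priors:
  π_1·p_1 = 0.54 × 0.00413617 = 0.00223353
  π_2·p_2 = 0.46 × 0.00394712 = 0.00181567
Evidence: 0.00223353 + 0.00181567 = 0.00404921
P(Process 1 | data) = 0.00223353 / 0.00404921 ≈ 0.5516

0.5516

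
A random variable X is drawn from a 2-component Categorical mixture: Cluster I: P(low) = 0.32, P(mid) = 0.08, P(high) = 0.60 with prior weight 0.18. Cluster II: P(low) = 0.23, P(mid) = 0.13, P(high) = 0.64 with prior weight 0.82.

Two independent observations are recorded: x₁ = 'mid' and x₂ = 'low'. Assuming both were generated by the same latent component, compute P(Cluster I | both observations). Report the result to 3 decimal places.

0.158

P(component k | x) = P(Z=k)·f_k(x) / marginal(x), where marginal(x) = Σ_j P(Z=j)·f_j(x).
Since both observations come from the same component, the likelihood for component k is f_k(x₁)·f_k(x₂).
  f_I = [P(mid | comp) = 0.08] × [0.32] = 0.0256
  f_II = [P(mid | comp) = 0.13] × [0.23] = 0.0299
Multiply by the mixture weights:
  P(Z=I)·f_I = 0.18 × 0.0256 = 0.004608
  P(Z=II)·f_II = 0.82 × 0.0299 = 0.024518
Normaliser: 0.004608 + 0.024518 = 0.029126
P(Cluster I | x) = 0.004608 / 0.029126 ≈ 0.158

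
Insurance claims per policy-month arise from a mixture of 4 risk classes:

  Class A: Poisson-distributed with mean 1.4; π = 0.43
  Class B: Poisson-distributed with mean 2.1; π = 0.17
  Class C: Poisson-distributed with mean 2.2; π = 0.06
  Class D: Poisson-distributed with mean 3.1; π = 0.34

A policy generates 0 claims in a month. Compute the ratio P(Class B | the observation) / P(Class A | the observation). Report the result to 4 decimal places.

0.1963

Posterior odds = (π_i f_i(x)) / (π_j f_j(x)); the normalising sum cancels.
Component likelihoods at x = 0 claims:
  L_A = e^(−1.4)·1.4^0/0! = 0.246597
  L_B = e^(−2.1)·2.1^0/0! = 0.122456
  L_C = e^(−2.2)·2.2^0/0! = 0.110803
  L_D = e^(−3.1)·3.1^0/0! = 0.0450492
Odds = (0.17/0.43) × (0.122456/0.246597) = 0.395349 × 0.496585 ≈ 0.1963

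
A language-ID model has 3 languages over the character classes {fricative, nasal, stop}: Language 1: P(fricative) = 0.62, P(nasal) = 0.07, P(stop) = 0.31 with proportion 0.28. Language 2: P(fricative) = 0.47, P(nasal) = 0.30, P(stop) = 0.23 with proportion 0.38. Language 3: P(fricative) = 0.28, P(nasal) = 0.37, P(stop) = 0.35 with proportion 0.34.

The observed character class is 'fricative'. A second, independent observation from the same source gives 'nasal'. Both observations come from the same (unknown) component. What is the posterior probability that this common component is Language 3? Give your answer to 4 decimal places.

P(component k | x) = w_k·f_k(x) / marginal(x), where marginal(x) = Σ_j w_j·f_j(x).
Since both observations come from the same component, the likelihood for component k is f_k(x₁)·f_k(x₂).
  p_1 = [P(fricative | comp) = 0.62] × [0.07] = 0.0434
  p_2 = [P(fricative | comp) = 0.47] × [0.3] = 0.141
  p_3 = [P(fricative | comp) = 0.28] × [0.37] = 0.1036
Unnormalised posteriors:
  w_1·p_1 = 0.28 × 0.0434 = 0.012152
  w_2·p_2 = 0.38 × 0.141 = 0.05358
  w_3·p_3 = 0.34 × 0.1036 = 0.035224
Evidence: 0.012152 + 0.05358 + 0.035224 = 0.100956
Responsibility of Language 3: 0.035224 / 0.100956 ≈ 0.3489

0.3489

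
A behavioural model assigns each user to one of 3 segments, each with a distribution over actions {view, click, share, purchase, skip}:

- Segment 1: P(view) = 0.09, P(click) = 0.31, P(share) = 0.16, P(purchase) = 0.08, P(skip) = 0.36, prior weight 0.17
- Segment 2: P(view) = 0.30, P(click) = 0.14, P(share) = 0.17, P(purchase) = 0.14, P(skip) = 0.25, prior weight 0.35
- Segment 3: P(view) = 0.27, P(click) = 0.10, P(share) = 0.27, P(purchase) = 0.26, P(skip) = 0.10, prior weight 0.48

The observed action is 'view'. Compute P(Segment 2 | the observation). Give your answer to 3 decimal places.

By Bayes' theorem, P(k | x) = w_k f_k(x) / Σ_j w_j f_j(x).
Evaluate each component's likelihood at the observed value:
  f_1 = 0.09
  f_2 = 0.3
  f_3 = 0.27
Multiply by the mixture weights:
  w_1·f_1 = 0.17 × 0.09 = 0.0153
  w_2·f_2 = 0.35 × 0.3 = 0.105
  w_3·f_3 = 0.48 × 0.27 = 0.1296
Evidence: 0.0153 + 0.105 + 0.1296 = 0.2499
P(Segment 2 | x) = 0.105 / 0.2499 ≈ 0.420

0.420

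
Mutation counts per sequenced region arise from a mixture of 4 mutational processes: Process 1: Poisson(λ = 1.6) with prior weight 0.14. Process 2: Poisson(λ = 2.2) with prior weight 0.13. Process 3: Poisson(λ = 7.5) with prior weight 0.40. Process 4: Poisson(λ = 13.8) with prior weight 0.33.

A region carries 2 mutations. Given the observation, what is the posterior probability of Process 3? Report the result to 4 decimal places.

0.0805

By Bayes' theorem, P(k | x) = π_k f_k(x) / Σ_j π_j f_j(x).
Poisson probabilities:
  f_1 = e^(−1.6)·1.6^2/2! = 0.258428
  f_2 = e^(−2.2)·2.2^2/2! = 0.268144
  f_3 = e^(−7.5)·7.5^2/2! = 0.0155555
  f_4 = e^(−13.8)·13.8^2/2! = 9.67084e-05
Prior × likelihood for each component:
  π_1·f_1 = 0.14 × 0.258428 = 0.0361799
  π_2·f_2 = 0.13 × 0.268144 = 0.0348587
  π_3·f_3 = 0.40 × 0.0155555 = 0.0062222
  π_4·f_4 = 0.33 × 9.67084e-05 = 3.19138e-05
Evidence: 0.0361799 + 0.0348587 + 0.0062222 + 3.19138e-05 = 0.0772926
So the posterior for Process 3 is 0.0062222 / 0.0772926 ≈ 0.0805.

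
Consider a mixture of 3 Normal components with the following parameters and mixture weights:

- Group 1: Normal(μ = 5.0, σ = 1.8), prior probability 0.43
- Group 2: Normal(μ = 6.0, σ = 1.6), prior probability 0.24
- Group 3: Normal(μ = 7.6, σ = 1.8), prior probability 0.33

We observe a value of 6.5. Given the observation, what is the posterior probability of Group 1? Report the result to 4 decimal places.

Posterior ∝ prior × likelihood, so P(k | x) ∝ w_k f_k(x); normalise over all components.
Evaluate each component's likelihood at the observed value:
  L_1 = (1/(1.8·√(2π)))·exp(−(6.5−5.0)²/(2·1.8²)) = 0.221635·exp(-0.34722) = 0.156618
  L_2 = (1/(1.6·√(2π)))·exp(−(6.5−6.0)²/(2·1.6²)) = 0.249339·exp(-0.04883) = 0.237457
  L_3 = (1/(1.8·√(2π)))·exp(−(6.5−7.6)²/(2·1.8²)) = 0.221635·exp(-0.18673) = 0.183883
Multiply by the mixture weights:
  w_1·L_1 = 0.43 × 0.156618 = 0.0673456
  w_2·L_2 = 0.24 × 0.237457 = 0.0569896
  w_3·L_3 = 0.33 × 0.183883 = 0.0606815
Evidence: 0.0673456 + 0.0569896 + 0.0606815 = 0.185017
P(Group 1 | 6.5) ≈ 0.3640

0.3640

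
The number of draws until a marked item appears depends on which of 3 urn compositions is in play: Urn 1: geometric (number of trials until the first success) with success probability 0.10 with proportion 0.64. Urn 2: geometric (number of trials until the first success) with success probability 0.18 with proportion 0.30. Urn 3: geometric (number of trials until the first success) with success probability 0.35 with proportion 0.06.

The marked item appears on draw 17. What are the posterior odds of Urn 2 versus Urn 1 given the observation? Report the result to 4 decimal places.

Posterior odds = (π_i f_i(x)) / (π_j f_j(x)); the normalising sum cancels.
Evaluate each component's likelihood at the observed value:
  f_1 = 0.10·(1−0.10)^16 = 0.10·0.185302 = 0.0185302
  f_2 = 0.18·(1−0.18)^16 = 0.18·0.0417851 = 0.00752132
  f_3 = 0.35·(1−0.35)^16 = 0.35·0.00101535 = 0.000355371
0.0022564 / 0.0118593 ≈ 0.1903

0.1903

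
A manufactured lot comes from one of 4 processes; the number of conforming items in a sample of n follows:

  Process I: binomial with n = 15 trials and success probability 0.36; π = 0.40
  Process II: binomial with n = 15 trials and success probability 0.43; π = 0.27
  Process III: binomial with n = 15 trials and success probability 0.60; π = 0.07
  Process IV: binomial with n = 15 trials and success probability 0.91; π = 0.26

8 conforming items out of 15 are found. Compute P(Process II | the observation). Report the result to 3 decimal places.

0.472

Apply Bayes' rule: the posterior for each component is proportional to its prior times its likelihood at x.
Binomial probabilities:
  L_I = 0.0798414
  L_II = 0.147035
  L_III = 0.177084
  L_IV = 0.000144736
Multiply by the mixture weights:
  π_I·L_I = 0.40 × 0.0798414 = 0.0319366
  π_II·L_II = 0.27 × 0.147035 = 0.0396994
  π_III·L_III = 0.07 × 0.177084 = 0.0123959
  π_IV·L_IV = 0.26 × 0.000144736 = 3.76314e-05
Denominator: 0.0319366 + 0.0396994 + 0.0123959 + 3.76314e-05 = 0.0840695
P(Process II | the observation) = 0.0396994 / 0.0840695 ≈ 0.472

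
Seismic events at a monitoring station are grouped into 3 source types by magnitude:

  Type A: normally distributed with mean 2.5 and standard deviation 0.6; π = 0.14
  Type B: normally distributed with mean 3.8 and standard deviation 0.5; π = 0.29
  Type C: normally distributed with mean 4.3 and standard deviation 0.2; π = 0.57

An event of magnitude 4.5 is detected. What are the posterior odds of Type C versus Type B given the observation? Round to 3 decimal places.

Only the two components matter; the odds are (π_i f_i(x)) / (π_j f_j(x)).
Component likelihoods at x = 4.5:
  f_A = (1/(0.6·√(2π)))·exp(−(4.5−2.5)²/(2·0.6²)) = 0.664904·exp(-5.55556) = 0.00257046
  f_B = (1/(0.5·√(2π)))·exp(−(4.5−3.8)²/(2·0.5²)) = 0.797885·exp(-0.98000) = 0.299455
  f_C = (1/(0.2·√(2π)))·exp(−(4.5−4.3)²/(2·0.2²)) = 1.994711·exp(-0.50000) = 1.20985
Odds = (0.57/0.29) × (1.20985/0.299455) = 1.96552 × 4.04019 ≈ 7.941

7.941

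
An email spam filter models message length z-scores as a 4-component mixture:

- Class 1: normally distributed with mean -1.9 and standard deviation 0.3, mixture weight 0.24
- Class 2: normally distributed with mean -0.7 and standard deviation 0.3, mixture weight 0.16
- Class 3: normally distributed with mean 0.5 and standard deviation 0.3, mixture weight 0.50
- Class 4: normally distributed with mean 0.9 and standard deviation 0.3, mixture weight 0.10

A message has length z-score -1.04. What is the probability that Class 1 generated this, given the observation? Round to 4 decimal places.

0.0447

The responsibility of component k is π_k f_k(x) divided by Σ_j π_j f_j(x).
Normal densities:
  p_1 = 0.0218434
  p_2 = 0.699641
  p_3 = 2.52184e-06
  p_4 = 1.10452e-09
Prior × likelihood for each component:
  π_1·p_1 = 0.24 × 0.0218434 = 0.00524243
  π_2·p_2 = 0.16 × 0.699641 = 0.111943
  π_3·p_3 = 0.50 × 2.52184e-06 = 1.26092e-06
  π_4·p_4 = 0.10 × 1.10452e-09 = 1.10452e-10
Normaliser: 0.00524243 + 0.111943 + 1.26092e-06 + 1.10452e-10 = 0.117186
P(Class 1 | data) = 0.00524243 / 0.117186 ≈ 0.0447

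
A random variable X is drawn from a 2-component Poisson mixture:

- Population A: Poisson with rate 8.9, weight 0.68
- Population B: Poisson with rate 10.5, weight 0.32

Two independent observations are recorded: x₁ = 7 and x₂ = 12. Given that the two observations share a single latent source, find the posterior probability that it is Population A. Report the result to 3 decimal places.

0.693

P(component k | x) = P(Z=k)·f_k(x) / marginal(x), where marginal(x) = Σ_j P(Z=j)·f_j(x).
Since both observations come from the same component, the likelihood for component k is f_k(x₁)·f_k(x₂).
  p_A = [0.119696] × [0.070327] = 0.00841784
  p_B = [0.0768781] × [0.103239] = 0.00793679
Prior × likelihood for each component:
  P(Z=A)·p_A = 0.68 × 0.00841784 = 0.00572413
  P(Z=B)·p_B = 0.32 × 0.00793679 = 0.00253977
Marginal: 0.00572413 + 0.00253977 = 0.00826391
P(Population A | x) ≈ 0.693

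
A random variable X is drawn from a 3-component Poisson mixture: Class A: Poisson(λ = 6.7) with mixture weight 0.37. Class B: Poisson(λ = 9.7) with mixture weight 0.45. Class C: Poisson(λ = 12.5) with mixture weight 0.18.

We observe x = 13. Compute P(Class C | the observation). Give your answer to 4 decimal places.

0.3669

Posterior ∝ prior × likelihood, so P(k | x) ∝ w_k f_k(x); normalise over all components.
Component likelihoods at x = 13:
  p_A = e^(−6.7)·6.7^13/13! = 0.0108372
  p_B = e^(−9.7)·9.7^13/13! = 0.0662363
  p_C = e^(−12.5)·12.5^13/13! = 0.10886
Weight by the priors:
  w_A·p_A = 0.37 × 0.0108372 = 0.00400978
  w_B·p_B = 0.45 × 0.0662363 = 0.0298063
  w_C·p_C = 0.18 × 0.10886 = 0.0195948
Normaliser: 0.00400978 + 0.0298063 + 0.0195948 = 0.0534109
P(Class C | 13) = 0.0195948 / 0.0534109 ≈ 0.3669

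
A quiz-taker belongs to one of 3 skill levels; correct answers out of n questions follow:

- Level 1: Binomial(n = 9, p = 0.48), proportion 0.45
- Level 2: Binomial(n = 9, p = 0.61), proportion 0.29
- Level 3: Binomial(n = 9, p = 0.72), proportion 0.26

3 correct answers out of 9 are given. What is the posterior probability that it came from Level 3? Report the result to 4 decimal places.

By Bayes' theorem, P(k | x) = w_k f_k(x) / Σ_j w_j f_j(x).
Binomial probabilities:
  f_1 = C(9,3)·0.48^3·0.52^6 = 84·0.110592·0.0197706 = 0.183664
  f_2 = C(9,3)·0.61^3·0.39^6 = 84·0.226981·0.00351874 = 0.0670898
  f_3 = C(9,3)·0.72^3·0.28^6 = 84·0.373248·0.00048189 = 0.0151086
Multiply by the mixture weights:
  w_1·f_1 = 0.45 × 0.183664 = 0.0826486
  w_2·f_2 = 0.29 × 0.0670898 = 0.019456
  w_3·f_3 = 0.26 × 0.0151086 = 0.00392824
Sum: 0.0826486 + 0.019456 + 0.00392824 = 0.106033
P(Level 3 | the observation) ≈ 0.0370

0.0370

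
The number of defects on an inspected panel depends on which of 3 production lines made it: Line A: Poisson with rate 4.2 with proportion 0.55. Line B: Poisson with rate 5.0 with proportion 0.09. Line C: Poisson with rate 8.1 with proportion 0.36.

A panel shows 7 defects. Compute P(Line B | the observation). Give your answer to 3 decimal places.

0.097

Posterior ∝ prior × likelihood, so P(k | x) ∝ w_k f_k(x); normalise over all components.
Poisson probabilities:
  p_A = 0.0685927
  p_B = 0.104445
  p_C = 0.137778
Prior × likelihood for each component:
  w_A·p_A = 0.55 × 0.0685927 = 0.037726
  w_B·p_B = 0.09 × 0.104445 = 0.00940004
  w_C·p_C = 0.36 × 0.137778 = 0.0496
Sum: 0.037726 + 0.00940004 + 0.0496 = 0.096726
Responsibility of Line B: 0.00940004 / 0.096726 ≈ 0.097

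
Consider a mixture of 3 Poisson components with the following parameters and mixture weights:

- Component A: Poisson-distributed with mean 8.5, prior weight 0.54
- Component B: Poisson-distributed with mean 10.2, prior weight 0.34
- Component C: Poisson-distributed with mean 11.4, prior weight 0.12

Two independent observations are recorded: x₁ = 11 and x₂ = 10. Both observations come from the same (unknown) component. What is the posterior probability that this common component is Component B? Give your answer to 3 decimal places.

Posterior ∝ prior × likelihood, so P(k | x) ∝ P(Z=k) f_k(x); normalise over all components.
Since both observations come from the same component, the likelihood for component k is f_k(x₁)·f_k(x₂).
  p_A = [0.0853001] × [0.110388] = 0.00941613
  p_B = [0.115782] × [0.124863] = 0.014457
  p_C = [0.118533] × [0.114374] = 0.0135572
Weight by the priors:
  P(Z=A)·p_A = 0.54 × 0.00941613 = 0.00508471
  P(Z=B)·p_B = 0.34 × 0.014457 = 0.00491537
  P(Z=C)·p_C = 0.12 × 0.0135572 = 0.00162686
Marginal: 0.00508471 + 0.00491537 + 0.00162686 = 0.0116269
P(Component B | x₁, x₂) = 0.00491537 / 0.0116269 ≈ 0.423

0.423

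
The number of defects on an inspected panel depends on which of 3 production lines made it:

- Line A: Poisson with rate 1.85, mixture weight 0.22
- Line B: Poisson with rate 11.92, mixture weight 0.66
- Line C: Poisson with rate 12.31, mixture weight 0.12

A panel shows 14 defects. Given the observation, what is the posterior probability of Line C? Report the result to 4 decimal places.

Apply Bayes' rule: the posterior for each component is proportional to its prior times its likelihood at x.
Poisson probabilities:
  p_A = 9.9209e-09
  p_B = 0.0892625
  p_C = 0.0948504
Unnormalised posteriors:
  w_A·p_A = 0.22 × 9.9209e-09 = 2.1826e-09
  w_B·p_B = 0.66 × 0.0892625 = 0.0589132
  w_C·p_C = 0.12 × 0.0948504 = 0.0113821
Evidence: 2.1826e-09 + 0.0589132 + 0.0113821 = 0.0702953
Responsibility of Line C: 0.0113821 / 0.0702953 ≈ 0.1619

0.1619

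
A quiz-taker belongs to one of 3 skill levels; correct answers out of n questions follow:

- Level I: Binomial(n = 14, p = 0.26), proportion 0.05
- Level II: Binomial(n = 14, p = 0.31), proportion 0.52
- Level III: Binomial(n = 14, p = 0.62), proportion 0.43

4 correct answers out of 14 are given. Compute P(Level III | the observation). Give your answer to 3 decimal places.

P(component k | x) = π_k·f_k(x) / marginal(x), where marginal(x) = Σ_j π_j·f_j(x).
Binomial probabilities:
  f_I = C(14,4)·0.26^4·0.74^10 = 1001·0.00456976·0.0492399 = 0.22524
  f_II = C(14,4)·0.31^4·0.69^10 = 1001·0.00923521·0.0244619 = 0.226137
  f_III = C(14,4)·0.62^4·0.38^10 = 1001·0.147763·6.27821e-05 = 0.00928617
Multiply by the mixture weights:
  π_I·f_I = 0.05 × 0.22524 = 0.011262
  π_II·f_II = 0.52 × 0.226137 = 0.117591
  π_III·f_III = 0.43 × 0.00928617 = 0.00399305
Evidence: 0.011262 + 0.117591 + 0.00399305 = 0.132846
P(Level III | x) ≈ 0.030

0.030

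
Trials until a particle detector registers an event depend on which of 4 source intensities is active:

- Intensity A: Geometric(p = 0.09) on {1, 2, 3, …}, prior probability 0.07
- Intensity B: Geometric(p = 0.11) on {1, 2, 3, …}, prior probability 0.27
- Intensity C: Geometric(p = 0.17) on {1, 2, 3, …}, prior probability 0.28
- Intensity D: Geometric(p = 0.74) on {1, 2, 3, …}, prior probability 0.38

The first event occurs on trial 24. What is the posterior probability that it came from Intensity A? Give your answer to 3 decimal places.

Posterior ∝ prior × likelihood, so P(k | x) ∝ P(Z=k) f_k(x); normalise over all components.
Geometric probabilities:
  f_A = 0.09·(1−0.09)^23 = 0.09·0.114275 = 0.0102848
  f_B = 0.11·(1−0.11)^23 = 0.11·0.0685441 = 0.00753985
  f_C = 0.17·(1−0.17)^23 = 0.17·0.0137656 = 0.00234016
  f_D = 0.74·(1−0.74)^23 = 0.74·3.50257e-14 = 2.5919e-14
Unnormalised posteriors:
  P(Z=A)·f_A = 0.07 × 0.0102848 = 0.000719934
  P(Z=B)·f_B = 0.27 × 0.00753985 = 0.00203576
  P(Z=C)·f_C = 0.28 × 0.00234016 = 0.000655244
  P(Z=D)·f_D = 0.38 × 2.5919e-14 = 9.84923e-15
Normaliser: 0.000719934 + 0.00203576 + 0.000655244 + 9.84923e-15 = 0.00341094
P(Intensity A | x) = 0.000719934 / 0.00341094 ≈ 0.211

0.211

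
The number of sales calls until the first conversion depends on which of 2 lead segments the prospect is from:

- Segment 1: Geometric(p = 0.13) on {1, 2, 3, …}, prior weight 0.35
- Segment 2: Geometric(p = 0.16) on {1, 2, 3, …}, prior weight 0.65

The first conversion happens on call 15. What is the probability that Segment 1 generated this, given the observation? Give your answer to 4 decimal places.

0.4169

By Bayes' theorem, P(k | x) = π_k f_k(x) / Σ_j π_j f_j(x).
Evaluate each component's likelihood at the observed value:
  p_1 = 0.0185018
  p_2 = 0.0139325
Weight by the priors:
  π_1·p_1 = 0.35 × 0.0185018 = 0.00647561
  π_2·p_2 = 0.65 × 0.0139325 = 0.00905614
Evidence: 0.00647561 + 0.00905614 = 0.0155318
P(Segment 1 | data) = 0.00647561 / 0.0155318 ≈ 0.4169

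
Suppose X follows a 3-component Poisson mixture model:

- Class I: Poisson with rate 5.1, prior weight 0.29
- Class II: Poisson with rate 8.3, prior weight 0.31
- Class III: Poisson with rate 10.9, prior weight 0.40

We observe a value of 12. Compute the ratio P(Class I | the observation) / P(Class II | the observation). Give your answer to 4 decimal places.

The posterior odds equal the prior odds times the likelihood ratio: (π_i/π_j)·(f_i(x)/f_j(x)).
Component likelihoods at x = 12:
  L_I = 0.00394097
  L_II = 0.0554569
  L_III = 0.108385
Odds = (0.29/0.31) × (0.00394097/0.0554569) = 0.935484 × 0.0710636 ≈ 0.0665

0.0665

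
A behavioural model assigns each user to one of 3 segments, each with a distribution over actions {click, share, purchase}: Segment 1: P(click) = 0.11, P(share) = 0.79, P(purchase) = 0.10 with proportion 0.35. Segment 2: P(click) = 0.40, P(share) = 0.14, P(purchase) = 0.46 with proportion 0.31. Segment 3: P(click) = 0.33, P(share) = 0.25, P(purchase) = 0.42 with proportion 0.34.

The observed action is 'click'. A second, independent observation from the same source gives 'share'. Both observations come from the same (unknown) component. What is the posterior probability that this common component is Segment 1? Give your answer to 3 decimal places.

0.401

Apply Bayes' rule: the posterior for each component is proportional to its prior times its likelihood at x.
Since both observations come from the same component, the likelihood for component k is f_k(x₁)·f_k(x₂).
  f_1 = [0.11] × [0.79] = 0.0869
  f_2 = [0.4] × [0.14] = 0.056
  f_3 = [0.33] × [0.25] = 0.0825
Unnormalised posteriors:
  π_1·f_1 = 0.35 × 0.0869 = 0.030415
  π_2·f_2 = 0.31 × 0.056 = 0.01736
  π_3·f_3 = 0.34 × 0.0825 = 0.02805
Evidence: 0.030415 + 0.01736 + 0.02805 = 0.075825
P(Segment 1 | x₁, x₂) ≈ 0.401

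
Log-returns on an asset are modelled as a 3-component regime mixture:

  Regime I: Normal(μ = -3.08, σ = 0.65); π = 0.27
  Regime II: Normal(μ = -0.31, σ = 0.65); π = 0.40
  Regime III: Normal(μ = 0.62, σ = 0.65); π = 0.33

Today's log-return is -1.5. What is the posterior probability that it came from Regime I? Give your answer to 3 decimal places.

0.155

Apply Bayes' rule: the posterior for each component is proportional to its prior times its likelihood at x.
Evaluate each component's likelihood at the observed value:
  f_I = 0.0319854
  f_II = 0.114863
  f_III = 0.00300652
Multiply by the mixture weights:
  π_I·f_I = 0.27 × 0.0319854 = 0.00863606
  π_II·f_II = 0.40 × 0.114863 = 0.0459453
  π_III·f_III = 0.33 × 0.00300652 = 0.000992151
Marginal: 0.00863606 + 0.0459453 + 0.000992151 = 0.0555735
Responsibility of Regime I: 0.00863606 / 0.0555735 ≈ 0.155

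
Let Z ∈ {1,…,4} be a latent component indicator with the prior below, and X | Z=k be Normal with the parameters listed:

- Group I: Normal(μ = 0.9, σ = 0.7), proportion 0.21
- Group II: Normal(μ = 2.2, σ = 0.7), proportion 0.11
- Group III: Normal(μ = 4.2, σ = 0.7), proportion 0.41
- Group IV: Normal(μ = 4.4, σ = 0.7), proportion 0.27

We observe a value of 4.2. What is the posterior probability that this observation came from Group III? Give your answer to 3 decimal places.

0.611

The responsibility of component k is P(Z=k) f_k(x) divided by Σ_j P(Z=j) f_j(x).
Evaluate each component's likelihood at the observed value:
  L_I = (1/(0.7·√(2π)))·exp(−(4.2−0.9)²/(2·0.7²)) = 0.569918·exp(-11.11224) = 8.50796e-06
  L_II = (1/(0.7·√(2π)))·exp(−(4.2−2.2)²/(2·0.7²)) = 0.569918·exp(-4.08163) = 0.00962014
  L_III = (1/(0.7·√(2π)))·exp(−(4.2−4.2)²/(2·0.7²)) = 0.569918·exp(-0.00000) = 0.569918
  L_IV = (1/(0.7·√(2π)))·exp(−(4.2−4.4)²/(2·0.7²)) = 0.569918·exp(-0.04082) = 0.547124
Prior × likelihood for each component:
  P(Z=I)·L_I = 0.21 × 8.50796e-06 = 1.78667e-06
  P(Z=II)·L_II = 0.11 × 0.00962014 = 0.00105822
  P(Z=III)·L_III = 0.41 × 0.569918 = 0.233666
  P(Z=IV)·L_IV = 0.27 × 0.547124 = 0.147723
Evidence: 1.78667e-06 + 0.00105822 + 0.233666 + 0.147723 = 0.38245
P(Group III | data) = 0.233666 / 0.38245 ≈ 0.611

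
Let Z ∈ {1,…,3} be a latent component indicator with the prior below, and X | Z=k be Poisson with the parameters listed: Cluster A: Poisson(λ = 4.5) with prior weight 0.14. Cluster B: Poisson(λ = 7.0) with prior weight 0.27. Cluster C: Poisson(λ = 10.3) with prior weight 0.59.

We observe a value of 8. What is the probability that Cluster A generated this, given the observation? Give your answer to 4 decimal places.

Posterior ∝ prior × likelihood, so P(k | x) ∝ π_k f_k(x); normalise over all components.
Evaluate each component's likelihood at the observed value:
  L_A = e^(−4.5)·4.5^8/8! = 0.0463292
  L_B = e^(−7.0)·7.0^8/8! = 0.130377
  L_C = e^(−10.3)·10.3^8/8! = 0.105668
Unnormalised posteriors:
  π_A·L_A = 0.14 × 0.0463292 = 0.00648608
  π_B·L_B = 0.27 × 0.130377 = 0.0352019
  π_C·L_C = 0.59 × 0.105668 = 0.0623442
Sum: 0.00648608 + 0.0352019 + 0.0623442 = 0.104032
So the posterior for Cluster A is 0.00648608 / 0.104032 ≈ 0.0623.

0.0623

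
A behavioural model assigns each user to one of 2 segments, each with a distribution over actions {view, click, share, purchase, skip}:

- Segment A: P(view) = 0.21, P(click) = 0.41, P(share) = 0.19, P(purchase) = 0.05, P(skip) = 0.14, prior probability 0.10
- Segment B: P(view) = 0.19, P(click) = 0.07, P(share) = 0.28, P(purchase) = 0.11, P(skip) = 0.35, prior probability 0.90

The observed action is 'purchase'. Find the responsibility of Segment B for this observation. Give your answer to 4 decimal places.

0.9519

P(component k | x) = w_k·f_k(x) / marginal(x), where marginal(x) = Σ_j w_j·f_j(x).
Evaluate each component's likelihood at the observed value:
  L_A = P(purchase | comp) = 0.05
  L_B = P(purchase | comp) = 0.11
Weight by the priors:
  w_A·L_A = 0.10 × 0.05 = 0.005
  w_B·L_B = 0.90 × 0.11 = 0.099
Sum: 0.005 + 0.099 = 0.104
P(Segment B | data) = 0.099 / 0.104 ≈ 0.9519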